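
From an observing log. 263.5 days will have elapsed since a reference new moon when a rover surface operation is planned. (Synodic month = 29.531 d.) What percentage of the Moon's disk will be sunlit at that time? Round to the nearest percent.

6%

263.5/29.531 = 8.923 lunations, so 8 complete cycles and 27.25 d into the next.
Elongation θ = 360° × 27.25/29.531 ≈ 332.2°.
cos 332.2° = 0.885, so f = (1 − 0.885)/2 = 0.058, so 6%.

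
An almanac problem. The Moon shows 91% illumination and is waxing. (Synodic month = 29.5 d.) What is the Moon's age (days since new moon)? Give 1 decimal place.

Invert f = (1 − cos θ)/2 to get cos θ = 1 − 2(0.91) = -0.820, hence θ₀ = arccos -0.820 = 145.1°.
The Moon is waxing (0°–180°), so θ = 145.1° directly.
Age = 29.5 × 145.1°/360° ≈ 11.89 days.

11.9 days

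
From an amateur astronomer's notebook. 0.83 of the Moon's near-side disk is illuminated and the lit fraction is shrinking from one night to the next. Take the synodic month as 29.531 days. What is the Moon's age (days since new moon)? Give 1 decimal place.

Invert f = (1 − cos θ)/2 to get cos θ = 1 − 2(0.83) = -0.660, hence θ₀ = arccos -0.660 = 131.3°.
Waning ⇒ past full, so θ = 360° − 131.3° = 228.7°.
That fraction of the synodic month is 228.7/360 × 29.531 d ≈ 18.76 d.

18.8 days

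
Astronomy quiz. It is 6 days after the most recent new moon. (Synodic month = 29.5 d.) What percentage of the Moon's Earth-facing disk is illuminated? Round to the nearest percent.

36%

Phase angle: θ = 360°·(6 d)/(29.5 d) = 73.2°.
With cos θ = 0.289, the lit fraction is (1 − 0.289)/2 ≈ 0.356, so 36%.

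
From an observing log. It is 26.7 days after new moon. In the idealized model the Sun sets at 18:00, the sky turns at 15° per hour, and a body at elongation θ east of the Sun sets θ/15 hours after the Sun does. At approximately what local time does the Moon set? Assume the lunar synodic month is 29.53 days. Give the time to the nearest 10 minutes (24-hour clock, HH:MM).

15:40

Elongation θ = 360° × 26.7/29.53 ≈ 325.5°.
The Moon trails the Sun by θ/15 = 325.5/15 ≈ 21.70 hours.
18:00 + 21.700 h ≈ 15:42 → 15:40 to the nearest ten minutes.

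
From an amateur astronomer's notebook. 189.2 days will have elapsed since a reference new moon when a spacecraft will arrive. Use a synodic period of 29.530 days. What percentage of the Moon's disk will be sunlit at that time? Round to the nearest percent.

189.2/29.530 = 6.407 lunations, so 6 complete cycles and 12.02 d into the next.
Phase angle: θ = 360°·(12.02 d)/(29.530 d) = 146.5°.
cos 146.5° = (-0.834), so f = (1 − (-0.834))/2 = 0.917, so 92%.

92%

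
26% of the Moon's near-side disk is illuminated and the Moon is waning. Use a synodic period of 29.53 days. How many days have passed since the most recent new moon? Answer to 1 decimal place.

24.5 days

From f = (1 − cos θ)/2: cos θ = 1 − 2×0.26 = 0.480; arccos → 61.3°.
Since the Moon is past full (waning), take the reflex angle: θ = 360° − 61.3° = 298.7°.
At 360°/29.53 d per day, 298.7° corresponds to 24.50 days.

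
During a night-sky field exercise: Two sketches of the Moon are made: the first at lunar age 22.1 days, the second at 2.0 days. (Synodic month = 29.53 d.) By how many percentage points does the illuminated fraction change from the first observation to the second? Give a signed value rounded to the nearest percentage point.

θ₁ = 360° × 22.1/29.53 = 269.4°, f₁ = (1 − cos θ₁)/2 = 0.505.
θ₂ = 360° × 2.0/29.53 = 24.4°, f₂ = (1 − cos θ₂)/2 = 0.045.
Change = f₂ − f₁ = -0.460 → -46 percentage points.

-46 pp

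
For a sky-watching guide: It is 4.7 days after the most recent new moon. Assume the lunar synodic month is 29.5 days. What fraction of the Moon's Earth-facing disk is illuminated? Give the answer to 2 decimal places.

0.23

Phase angle: θ = 360°·(4.7 d)/(29.5 d) = 57.4°.
With cos θ = 0.539, the lit fraction is (1 − 0.539)/2 ≈ 0.230.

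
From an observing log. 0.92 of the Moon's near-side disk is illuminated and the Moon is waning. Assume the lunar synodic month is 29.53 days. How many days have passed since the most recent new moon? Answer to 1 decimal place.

17.5 days

cos θ = 1 − 2f = -0.840, giving a principal value of 147.1°.
A waning Moon lies in 180°–360°, so θ = 360° − 147.1° = 212.9°.
At 360°/29.53 d per day, 212.9° corresponds to 17.46 days.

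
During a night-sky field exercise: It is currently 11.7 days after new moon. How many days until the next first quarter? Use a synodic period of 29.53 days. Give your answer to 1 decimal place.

25.2 days

First quarter occurs at elongation 90°, i.e. at age 29.53 × 90/360 = 7.383 d.
Already past this cycle's first quarter; the next is at 7.383 + 29.53 = 36.913 d, so 36.913 − 11.7 = 25.213 days.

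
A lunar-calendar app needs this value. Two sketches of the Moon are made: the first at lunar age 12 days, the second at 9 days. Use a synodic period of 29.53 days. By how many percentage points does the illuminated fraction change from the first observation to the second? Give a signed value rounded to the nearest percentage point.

θ₁ = 360° × 12/29.53 = 146.3°, f₁ = (1 − cos θ₁)/2 = 0.916.
θ₂ = 360° × 9/29.53 = 109.7°, f₂ = (1 − cos θ₂)/2 = 0.669.
Change = f₂ − f₁ = -0.247 → -25 percentage points.

-25 pp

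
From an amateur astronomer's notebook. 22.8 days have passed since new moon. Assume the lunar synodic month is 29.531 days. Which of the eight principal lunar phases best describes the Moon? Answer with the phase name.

θ ≈ 360° × 22.8/29.531 = 278°, which falls in the last quarter sector.

last quarter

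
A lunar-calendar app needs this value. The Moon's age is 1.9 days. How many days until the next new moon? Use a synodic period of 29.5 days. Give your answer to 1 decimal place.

27.6 days

One full lunation from the last new moon is 29.5 d; remaining = 29.5 − 1.9 = 27.600 d.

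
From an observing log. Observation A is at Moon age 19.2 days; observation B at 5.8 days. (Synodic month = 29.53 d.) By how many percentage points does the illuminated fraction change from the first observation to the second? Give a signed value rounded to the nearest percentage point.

θ₁ = 360° × 19.2/29.53 = 234.1°, f₁ = (1 − cos θ₁)/2 = 0.793.
θ₂ = 360° × 5.8/29.53 = 70.7°, f₂ = (1 − cos θ₂)/2 = 0.335.
Change = f₂ − f₁ = -0.459 → -46 percentage points.

-46 percentage points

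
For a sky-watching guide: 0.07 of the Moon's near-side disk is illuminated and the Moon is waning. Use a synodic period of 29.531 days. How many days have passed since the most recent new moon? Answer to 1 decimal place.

Invert f = (1 − cos θ)/2 to get cos θ = 1 − 2(0.07) = 0.860, hence θ₀ = arccos 0.860 = 30.7°.
A waning Moon lies in 180°–360°, so θ = 360° − 30.7° = 329.3°.
At 360°/29.531 d per day, 329.3° corresponds to 27.01 days.

27.0 days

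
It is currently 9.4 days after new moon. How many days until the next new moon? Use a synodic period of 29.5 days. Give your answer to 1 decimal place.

20.1 days

One full lunation from the last new moon is 29.5 d; remaining = 29.5 − 9.4 = 20.100 d.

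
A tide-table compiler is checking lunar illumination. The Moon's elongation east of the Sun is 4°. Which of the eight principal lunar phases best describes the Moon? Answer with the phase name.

4° lies in the new moon sector of the 8-phase cycle.

new moon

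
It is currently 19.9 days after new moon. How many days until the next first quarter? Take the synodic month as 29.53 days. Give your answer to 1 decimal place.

First quarter is 0.25 of the way through the cycle: age 0.25 × 29.53 = 7.383 d.
This lunation's first quarter (7.383 d) has passed, so add one period: 36.913 − 19.9 = 17.013 days.

17.0 days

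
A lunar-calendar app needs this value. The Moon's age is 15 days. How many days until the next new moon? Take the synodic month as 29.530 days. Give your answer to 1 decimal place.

14.5 days

The next new moon completes the synodic month: 29.530 − 15 = 14.530 days.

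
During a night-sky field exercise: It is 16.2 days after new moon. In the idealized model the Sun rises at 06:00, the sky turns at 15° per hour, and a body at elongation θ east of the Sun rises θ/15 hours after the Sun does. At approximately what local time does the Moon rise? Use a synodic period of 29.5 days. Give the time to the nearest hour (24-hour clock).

Elongation θ = 360° × 16.2/29.5 ≈ 197.7°.
The Moon trails the Sun by θ/15 = 197.7/15 ≈ 13.18 hours.
06:00 + 13.18 h ≈ 19:11 → 19:00 to the nearest hour.

19:00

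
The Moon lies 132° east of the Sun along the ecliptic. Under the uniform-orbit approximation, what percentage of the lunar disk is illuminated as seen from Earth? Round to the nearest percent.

83%

Half-versine of 132°: (1 − (-0.669))/2 = 0.835, i.e. 83%.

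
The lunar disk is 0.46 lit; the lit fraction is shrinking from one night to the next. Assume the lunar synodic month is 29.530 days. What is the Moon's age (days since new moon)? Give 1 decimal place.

22.5 days

cos θ = 1 − 2f = 0.080, giving a principal value of 85.4°.
Waning ⇒ past full, so θ = 360° − 85.4° = 274.6°.
Age = 29.530 × 274.6°/360° ≈ 22.52 days.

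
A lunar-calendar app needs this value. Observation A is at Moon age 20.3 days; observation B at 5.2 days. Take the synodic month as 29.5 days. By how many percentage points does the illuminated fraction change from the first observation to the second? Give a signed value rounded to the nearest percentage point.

First observation: θ = 360°·20.3/29.5 = 247.7°, so f = 0.689.
Second observation: θ = 63.5°, f = 0.277.
Δf = 0.277 − 0.689 = -0.413, i.e. -41 pp.

-41 percentage points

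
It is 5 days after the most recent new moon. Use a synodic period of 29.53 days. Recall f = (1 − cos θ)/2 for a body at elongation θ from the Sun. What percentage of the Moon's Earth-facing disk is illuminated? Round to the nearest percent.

26%

Elongation θ = 360° × 5/29.53 ≈ 61.0°.
cos 61.0° = 0.485, so f = (1 − 0.485)/2 = 0.257, so 26%.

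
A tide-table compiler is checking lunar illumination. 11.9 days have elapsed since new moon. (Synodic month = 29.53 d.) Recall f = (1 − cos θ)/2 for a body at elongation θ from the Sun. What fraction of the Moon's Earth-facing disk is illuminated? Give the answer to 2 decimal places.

Phase angle: θ = 360°·(11.9 d)/(29.53 d) = 145.1°.
Illuminated fraction = (1 − cos 145.1°)/2 = (1 − (-0.820))/2 ≈ 0.910.

0.91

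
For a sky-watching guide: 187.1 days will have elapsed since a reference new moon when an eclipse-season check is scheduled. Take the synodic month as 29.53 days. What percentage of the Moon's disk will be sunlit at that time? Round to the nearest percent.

76%

Reduce mod P: 187.1 − 6×29.53 = 9.92 d into the current lunation.
Elongation θ = 360° × 9.92/29.53 ≈ 120.9°.
With cos θ = (-0.514), the lit fraction is (1 − (-0.514))/2 ≈ 0.757, so 76%.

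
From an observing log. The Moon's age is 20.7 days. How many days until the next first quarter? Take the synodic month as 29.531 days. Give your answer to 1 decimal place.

First quarter occurs at elongation 90°, i.e. at age 29.531 × 90/360 = 7.383 d.
This lunation's first quarter (7.383 d) has passed, so add one period: 36.914 − 20.7 = 16.214 days.

16.2 days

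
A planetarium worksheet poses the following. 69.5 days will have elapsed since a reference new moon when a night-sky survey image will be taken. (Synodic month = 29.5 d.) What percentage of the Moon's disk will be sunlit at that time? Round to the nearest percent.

81%

Reduce mod P: 69.5 − 2×29.5 = 10.50 d into the current lunation.
Elongation θ = 360° × 10.50/29.5 ≈ 128.1°.
Illuminated fraction = (1 − cos 128.1°)/2 = (1 − (-0.618))/2 ≈ 0.809, so 81%.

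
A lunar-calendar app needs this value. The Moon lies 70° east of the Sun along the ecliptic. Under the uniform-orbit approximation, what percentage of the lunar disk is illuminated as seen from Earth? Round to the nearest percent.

33%

cos 70° = 0.342, so f = (1 − 0.342)/2 = 0.329, i.e. 33%.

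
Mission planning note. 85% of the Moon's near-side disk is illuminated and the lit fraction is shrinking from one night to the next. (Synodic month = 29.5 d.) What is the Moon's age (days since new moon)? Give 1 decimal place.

Invert f = (1 − cos θ)/2 to get cos θ = 1 − 2(0.85) = -0.700, hence θ₀ = arccos -0.700 = 134.4°.
Waning ⇒ past full, so θ = 360° − 134.4° = 225.6°.
At 360°/29.5 d per day, 225.6° corresponds to 18.48 days.

18.5 days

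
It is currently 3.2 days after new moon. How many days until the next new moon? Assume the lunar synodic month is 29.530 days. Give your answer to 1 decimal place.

26.3 days

The next new moon completes the synodic month: 29.530 − 3.2 = 26.330 days.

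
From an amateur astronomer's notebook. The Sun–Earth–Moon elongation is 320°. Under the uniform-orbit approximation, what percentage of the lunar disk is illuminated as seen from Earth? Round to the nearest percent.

12%

f = (1 − cos 320°)/2 = (1 − 0.766)/2 ≈ 0.117, i.e. 12%.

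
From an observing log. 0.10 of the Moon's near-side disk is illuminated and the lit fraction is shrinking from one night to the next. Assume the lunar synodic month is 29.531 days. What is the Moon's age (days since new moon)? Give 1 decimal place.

26.5 days

From f = (1 − cos θ)/2: cos θ = 1 − 2×0.10 = 0.800; arccos → 36.9°.
Since the Moon is past full (waning), take the reflex angle: θ = 360° − 36.9° = 323.1°.
That fraction of the synodic month is 323.1/360 × 29.531 d ≈ 26.51 d.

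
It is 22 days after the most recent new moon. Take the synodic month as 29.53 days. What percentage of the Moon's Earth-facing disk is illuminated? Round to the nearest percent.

Phase angle: θ = 360°·(22 d)/(29.53 d) = 268.2°.
Illuminated fraction = (1 − cos 268.2°)/2 = (1 − (-0.031))/2 ≈ 0.516, so 52%.

52%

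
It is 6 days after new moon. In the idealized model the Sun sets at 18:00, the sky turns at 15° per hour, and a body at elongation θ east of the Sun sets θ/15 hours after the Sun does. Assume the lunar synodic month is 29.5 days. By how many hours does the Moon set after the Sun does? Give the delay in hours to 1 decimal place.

Phase angle: θ = 360°·(6 d)/(29.5 d) = 73.2°.
At 15° of sky rotation per hour, 73.2° corresponds to a 4.88 h lag.
So the Moon sets 4.88 h after the Sun.

4.9 h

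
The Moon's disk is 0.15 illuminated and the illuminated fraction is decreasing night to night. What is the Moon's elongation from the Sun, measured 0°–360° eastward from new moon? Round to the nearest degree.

314°

cos θ = 1 − 2f = 0.700, giving a principal value of 45.6°.
Waning ⇒ past full, so θ = 360° − 45.6° = 314.4°.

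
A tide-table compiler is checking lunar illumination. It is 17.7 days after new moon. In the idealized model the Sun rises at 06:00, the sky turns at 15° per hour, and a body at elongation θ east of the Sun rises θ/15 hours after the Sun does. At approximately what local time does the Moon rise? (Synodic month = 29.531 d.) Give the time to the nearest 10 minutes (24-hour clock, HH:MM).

20:20

Phase angle: θ = 360°·(17.7 d)/(29.531 d) = 215.8°.
Delay after the Sun = 215.8° / (15°/h) ≈ 14.38 h.
06:00 + 14.385 h ≈ 20:23 → 20:20 to the nearest ten minutes.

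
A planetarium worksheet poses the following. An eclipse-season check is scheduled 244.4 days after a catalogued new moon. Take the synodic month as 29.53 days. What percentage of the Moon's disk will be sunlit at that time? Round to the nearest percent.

244.4 d spans 8 complete synodic months (8 × 29.53 = 236.24 d) plus 8.16 d.
Phase angle: θ = 360°·(8.16 d)/(29.53 d) = 99.5°.
cos 99.5° = (-0.165), so f = (1 − (-0.165))/2 = 0.582, so 58%.

58%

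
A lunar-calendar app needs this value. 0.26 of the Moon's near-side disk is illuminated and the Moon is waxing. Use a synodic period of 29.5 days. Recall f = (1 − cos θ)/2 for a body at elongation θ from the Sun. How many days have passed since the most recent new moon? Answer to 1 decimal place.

5.0 days

Invert f = (1 − cos θ)/2 to get cos θ = 1 − 2(0.26) = 0.480, hence θ₀ = arccos 0.480 = 61.3°.
The Moon is waxing (0°–180°), so θ = 61.3° directly.
Age = 29.5 × 61.3°/360° ≈ 5.02 days.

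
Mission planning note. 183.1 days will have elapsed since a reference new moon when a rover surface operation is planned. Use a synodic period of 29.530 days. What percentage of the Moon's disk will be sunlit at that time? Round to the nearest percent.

35%

183.1/29.530 = 6.200 lunations, so 6 complete cycles and 5.92 d into the next.
Elongation θ = 360° × 5.92/29.530 ≈ 72.2°.
Illuminated fraction = (1 − cos 72.2°)/2 = (1 − 0.306)/2 ≈ 0.347, so 35%.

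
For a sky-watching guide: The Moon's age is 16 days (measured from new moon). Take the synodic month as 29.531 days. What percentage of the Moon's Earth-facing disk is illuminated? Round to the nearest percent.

The Moon has covered 16/29.531 of its cycle, so θ ≈ 360° × 16/29.531 = 195.0°.
cos 195.0° = (-0.966), so f = (1 − (-0.966))/2 = 0.983, so 98%.

98%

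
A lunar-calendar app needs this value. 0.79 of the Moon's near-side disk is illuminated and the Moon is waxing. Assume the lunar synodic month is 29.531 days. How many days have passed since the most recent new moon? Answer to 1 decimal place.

10.3 days

From f = (1 − cos θ)/2: cos θ = 1 − 2×0.79 = -0.580; arccos → 125.5°.
The Moon is waxing (0°–180°), so θ = 125.5° directly.
Age = 29.531 × 125.5°/360° ≈ 10.29 days.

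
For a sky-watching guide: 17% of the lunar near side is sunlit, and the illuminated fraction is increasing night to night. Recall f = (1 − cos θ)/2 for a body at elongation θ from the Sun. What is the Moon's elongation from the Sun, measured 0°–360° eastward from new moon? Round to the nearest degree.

cos θ = 1 − 2f = 0.660, giving a principal value of 48.7°.
The Moon is waxing (0°–180°), so θ = 48.7° directly.

49°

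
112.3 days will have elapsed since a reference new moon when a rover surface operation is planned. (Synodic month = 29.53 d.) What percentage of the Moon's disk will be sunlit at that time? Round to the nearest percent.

Reduce mod P: 112.3 − 3×29.53 = 23.71 d into the current lunation.
Elongation θ = 360° × 23.71/29.53 ≈ 289.0°.
cos 289.0° = 0.326, so f = (1 − 0.326)/2 = 0.337, so 34%.

34%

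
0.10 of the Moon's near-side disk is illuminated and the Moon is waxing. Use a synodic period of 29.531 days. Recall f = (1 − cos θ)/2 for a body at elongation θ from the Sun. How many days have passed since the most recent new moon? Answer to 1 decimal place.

3.0 days

From f = (1 − cos θ)/2: cos θ = 1 − 2×0.10 = 0.800; arccos → 36.9°.
Waxing ⇒ before full, so θ = 36.9°.
At 360°/29.531 d per day, 36.9° corresponds to 3.02 days.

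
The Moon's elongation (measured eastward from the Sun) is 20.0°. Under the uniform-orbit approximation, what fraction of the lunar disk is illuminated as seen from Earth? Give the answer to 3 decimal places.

Half-versine of 20.0°: (1 − 0.940)/2 = 0.030.

0.030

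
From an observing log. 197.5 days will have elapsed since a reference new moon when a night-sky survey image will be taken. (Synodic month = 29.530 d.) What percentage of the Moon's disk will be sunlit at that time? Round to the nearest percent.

197.5/29.530 = 6.688 lunations, so 6 complete cycles and 20.32 d into the next.
Elongation θ = 360° × 20.32/29.530 ≈ 247.7°.
Illuminated fraction = (1 − cos 247.7°)/2 = (1 − (-0.379))/2 ≈ 0.690, so 69%.

69%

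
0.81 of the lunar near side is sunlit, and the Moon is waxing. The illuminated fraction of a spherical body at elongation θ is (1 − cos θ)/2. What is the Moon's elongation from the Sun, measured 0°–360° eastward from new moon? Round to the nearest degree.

From f = (1 − cos θ)/2: cos θ = 1 − 2×0.81 = -0.620; arccos → 128.3°.
The Moon is waxing (0°–180°), so θ = 128.3° directly.

128°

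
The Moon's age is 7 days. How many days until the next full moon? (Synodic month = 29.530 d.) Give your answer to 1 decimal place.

Full moon is 0.5 of the way through the cycle: age 0.5 × 29.530 = 14.765 d.
That is 14.765 − 7 = 7.765 days ahead.

7.8 days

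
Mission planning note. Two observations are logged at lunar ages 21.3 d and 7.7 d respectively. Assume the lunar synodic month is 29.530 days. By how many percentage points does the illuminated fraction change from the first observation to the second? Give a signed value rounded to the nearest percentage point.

-6 pp

First observation: θ = 360°·21.3/29.530 = 259.7°, so f = 0.590.
Second observation: θ = 93.9°, f = 0.534.
Δf = 0.534 − 0.590 = -0.056, i.e. -6 pp.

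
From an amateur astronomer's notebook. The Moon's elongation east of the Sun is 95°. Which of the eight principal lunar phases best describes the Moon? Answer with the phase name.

The first quarter sector spans roughly 68°–112°; 95° falls inside it.

first quarter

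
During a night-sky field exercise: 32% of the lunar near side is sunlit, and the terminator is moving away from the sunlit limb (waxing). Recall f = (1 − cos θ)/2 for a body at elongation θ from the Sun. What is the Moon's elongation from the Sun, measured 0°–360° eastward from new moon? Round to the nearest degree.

Invert f = (1 − cos θ)/2 to get cos θ = 1 − 2(0.32) = 0.360, hence θ₀ = arccos 0.360 = 68.9°.
Waxing ⇒ before full, so θ = 68.9°.

69°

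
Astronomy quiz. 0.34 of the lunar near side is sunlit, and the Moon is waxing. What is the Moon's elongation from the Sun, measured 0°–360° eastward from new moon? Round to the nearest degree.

71°

cos θ = 1 − 2f = 0.320, giving a principal value of 71.3°.
Before full moon the principal value applies: θ = 71.3°.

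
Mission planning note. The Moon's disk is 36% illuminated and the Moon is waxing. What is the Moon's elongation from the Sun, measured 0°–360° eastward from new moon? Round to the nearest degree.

74°

Invert f = (1 − cos θ)/2 to get cos θ = 1 − 2(0.36) = 0.280, hence θ₀ = arccos 0.280 = 73.7°.
Waxing ⇒ before full, so θ = 73.7°.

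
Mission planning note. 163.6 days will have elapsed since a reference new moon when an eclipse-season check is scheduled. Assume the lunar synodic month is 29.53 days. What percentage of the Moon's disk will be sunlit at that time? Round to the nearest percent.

98%

163.6/29.53 = 5.540 lunations, so 5 complete cycles and 15.95 d into the next.
The Moon has covered 15.95/29.53 of its cycle, so θ ≈ 360° × 15.95/29.53 = 194.4°.
cos 194.4° = (-0.968), so f = (1 − (-0.968))/2 = 0.984, so 98%.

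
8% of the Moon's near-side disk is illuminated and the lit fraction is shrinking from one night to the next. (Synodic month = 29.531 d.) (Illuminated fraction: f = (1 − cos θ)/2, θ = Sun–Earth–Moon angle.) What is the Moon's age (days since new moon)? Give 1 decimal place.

26.8 days

From f = (1 − cos θ)/2: cos θ = 1 − 2×0.08 = 0.840; arccos → 32.9°.
Waning ⇒ past full, so θ = 360° − 32.9° = 327.1°.
Age = 29.531 × 327.1°/360° ≈ 26.84 days.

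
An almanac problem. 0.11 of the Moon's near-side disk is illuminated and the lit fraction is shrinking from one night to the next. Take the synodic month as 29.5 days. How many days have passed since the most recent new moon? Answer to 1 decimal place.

From f = (1 − cos θ)/2: cos θ = 1 − 2×0.11 = 0.780; arccos → 38.7°.
A waning Moon lies in 180°–360°, so θ = 360° − 38.7° = 321.3°.
At 360°/29.5 d per day, 321.3° corresponds to 26.33 days.

26.3 days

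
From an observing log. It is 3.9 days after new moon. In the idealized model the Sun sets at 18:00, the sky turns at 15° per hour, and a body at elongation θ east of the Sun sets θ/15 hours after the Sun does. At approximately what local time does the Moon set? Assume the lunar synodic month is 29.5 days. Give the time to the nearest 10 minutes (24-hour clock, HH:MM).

Elongation θ = 360° × 3.9/29.5 ≈ 47.6°.
The Moon trails the Sun by θ/15 = 47.6/15 ≈ 3.17 hours.
18:00 + 3.173 h ≈ 21:10 → 21:10 to the nearest ten minutes.

21:10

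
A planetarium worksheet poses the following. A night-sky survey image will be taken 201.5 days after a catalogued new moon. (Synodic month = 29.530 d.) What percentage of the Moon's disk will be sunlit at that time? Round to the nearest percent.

28%

Reduce mod P: 201.5 − 6×29.530 = 24.32 d into the current lunation.
Elongation θ = 360° × 24.32/29.530 ≈ 296.5°.
cos 296.5° = 0.446, so f = (1 − 0.446)/2 = 0.277, so 28%.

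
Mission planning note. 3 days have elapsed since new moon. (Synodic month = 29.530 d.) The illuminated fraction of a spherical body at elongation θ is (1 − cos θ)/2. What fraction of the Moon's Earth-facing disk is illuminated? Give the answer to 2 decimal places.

0.10

Phase angle: θ = 360°·(3 d)/(29.530 d) = 36.6°.
With cos θ = 0.803, the lit fraction is (1 − 0.803)/2 ≈ 0.098.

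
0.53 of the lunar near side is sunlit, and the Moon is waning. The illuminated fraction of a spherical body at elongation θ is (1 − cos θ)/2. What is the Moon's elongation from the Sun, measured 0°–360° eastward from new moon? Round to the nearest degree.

267°

From f = (1 − cos θ)/2: cos θ = 1 − 2×0.53 = -0.060; arccos → 93.4°.
Since the Moon is past full (waning), take the reflex angle: θ = 360° − 93.4° = 266.6°.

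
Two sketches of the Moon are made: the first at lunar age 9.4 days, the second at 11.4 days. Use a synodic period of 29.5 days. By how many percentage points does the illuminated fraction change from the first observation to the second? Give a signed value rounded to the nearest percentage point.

+17 pp

θ₁ = 360° × 9.4/29.5 = 114.7°, f₁ = (1 − cos θ₁)/2 = 0.709.
θ₂ = 360° × 11.4/29.5 = 139.1°, f₂ = (1 − cos θ₂)/2 = 0.878.
Change = f₂ − f₁ = +0.169 → +17 percentage points.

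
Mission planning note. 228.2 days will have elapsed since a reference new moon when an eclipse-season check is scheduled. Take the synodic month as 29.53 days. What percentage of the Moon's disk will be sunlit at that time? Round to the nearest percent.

57%

228.2 d spans 7 complete synodic months (7 × 29.53 = 206.71 d) plus 21.49 d.
Elongation θ = 360° × 21.49/29.53 ≈ 262.0°.
cos 262.0° = (-0.139), so f = (1 − (-0.139))/2 = 0.570, so 57%.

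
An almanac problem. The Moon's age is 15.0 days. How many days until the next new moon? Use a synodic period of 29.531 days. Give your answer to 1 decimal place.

One full lunation from the last new moon is 29.531 d; remaining = 29.531 − 15.0 = 14.531 d.

14.5 days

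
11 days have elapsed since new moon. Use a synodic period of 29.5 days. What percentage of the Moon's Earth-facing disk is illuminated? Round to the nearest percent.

The Moon has covered 11/29.5 of its cycle, so θ ≈ 360° × 11/29.5 = 134.2°.
With cos θ = (-0.698), the lit fraction is (1 − (-0.698))/2 ≈ 0.849, so 85%.

85%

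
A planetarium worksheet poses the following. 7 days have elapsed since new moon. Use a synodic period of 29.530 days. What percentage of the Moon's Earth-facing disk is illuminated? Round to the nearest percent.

46%

Phase angle: θ = 360°·(7 d)/(29.530 d) = 85.3°.
With cos θ = 0.081, the lit fraction is (1 − 0.081)/2 ≈ 0.459, so 46%.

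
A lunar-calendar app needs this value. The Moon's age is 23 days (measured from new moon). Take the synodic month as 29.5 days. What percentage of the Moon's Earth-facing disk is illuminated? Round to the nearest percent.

The Moon has covered 23/29.5 of its cycle, so θ ≈ 360° × 23/29.5 = 280.7°.
cos 280.7° = 0.185, so f = (1 − 0.185)/2 = 0.407, so 41%.

41%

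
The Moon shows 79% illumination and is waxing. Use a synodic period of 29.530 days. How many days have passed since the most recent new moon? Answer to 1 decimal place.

10.3 days

Invert f = (1 − cos θ)/2 to get cos θ = 1 − 2(0.79) = -0.580, hence θ₀ = arccos -0.580 = 125.5°.
The Moon is waxing (0°–180°), so θ = 125.5° directly.
Age = 29.530 × 125.5°/360° ≈ 10.29 days.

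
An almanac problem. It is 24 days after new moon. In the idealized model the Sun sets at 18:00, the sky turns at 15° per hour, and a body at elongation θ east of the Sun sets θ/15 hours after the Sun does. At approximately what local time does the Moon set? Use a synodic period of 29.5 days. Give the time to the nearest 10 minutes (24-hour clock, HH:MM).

13:30

The Moon has covered 24/29.5 of its cycle, so θ ≈ 360° × 24/29.5 = 292.9°.
At 15° of sky rotation per hour, 292.9° corresponds to a 19.53 h lag.
18:00 + 19.525 h ≈ 13:32 → 13:30 to the nearest ten minutes.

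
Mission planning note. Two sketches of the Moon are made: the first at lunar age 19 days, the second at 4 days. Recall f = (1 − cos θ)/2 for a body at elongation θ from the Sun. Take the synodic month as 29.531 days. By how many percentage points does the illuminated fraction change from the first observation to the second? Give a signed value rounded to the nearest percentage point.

First observation: θ = 360°·19/29.531 = 231.6°, so f = 0.810.
Second observation: θ = 48.8°, f = 0.170.
Δf = 0.170 − 0.810 = -0.640, i.e. -64 pp.

-64 percentage points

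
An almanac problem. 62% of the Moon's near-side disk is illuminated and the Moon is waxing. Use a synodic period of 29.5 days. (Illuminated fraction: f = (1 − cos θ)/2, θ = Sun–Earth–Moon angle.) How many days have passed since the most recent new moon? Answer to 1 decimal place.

Invert f = (1 − cos θ)/2 to get cos θ = 1 − 2(0.62) = -0.240, hence θ₀ = arccos -0.240 = 103.9°.
Before full moon the principal value applies: θ = 103.9°.
At 360°/29.5 d per day, 103.9° corresponds to 8.51 days.

8.5 days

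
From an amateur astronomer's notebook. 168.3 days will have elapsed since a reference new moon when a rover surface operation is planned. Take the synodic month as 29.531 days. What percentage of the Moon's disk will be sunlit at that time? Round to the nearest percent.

168.3 d spans 5 complete synodic months (5 × 29.531 = 147.66 d) plus 20.65 d.
Elongation θ = 360° × 20.65/29.531 ≈ 251.7°.
cos 251.7° = (-0.314), so f = (1 − (-0.314))/2 = 0.657, so 66%.

66%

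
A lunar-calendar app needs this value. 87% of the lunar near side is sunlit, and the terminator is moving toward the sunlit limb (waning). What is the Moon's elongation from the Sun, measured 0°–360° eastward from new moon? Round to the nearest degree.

Invert f = (1 − cos θ)/2 to get cos θ = 1 − 2(0.87) = -0.740, hence θ₀ = arccos -0.740 = 137.7°.
Waning ⇒ past full, so θ = 360° − 137.7° = 222.3°.

222°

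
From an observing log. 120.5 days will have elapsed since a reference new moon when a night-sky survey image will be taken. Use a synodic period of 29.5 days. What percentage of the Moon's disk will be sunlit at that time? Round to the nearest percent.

7%

Reduce mod P: 120.5 − 4×29.5 = 2.50 d into the current lunation.
Phase angle: θ = 360°·(2.50 d)/(29.5 d) = 30.5°.
With cos θ = 0.862, the lit fraction is (1 − 0.862)/2 ≈ 0.069, so 7%.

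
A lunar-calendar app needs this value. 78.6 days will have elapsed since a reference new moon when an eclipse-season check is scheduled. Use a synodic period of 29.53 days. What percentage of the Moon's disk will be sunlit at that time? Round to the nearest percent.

Reduce mod P: 78.6 − 2×29.53 = 19.54 d into the current lunation.
Phase angle: θ = 360°·(19.54 d)/(29.53 d) = 238.2°.
With cos θ = (-0.527), the lit fraction is (1 − (-0.527))/2 ≈ 0.763, so 76%.

76%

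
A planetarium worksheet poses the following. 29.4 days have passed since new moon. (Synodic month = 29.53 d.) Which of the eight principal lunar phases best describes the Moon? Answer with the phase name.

θ ≈ 360° × 29.4/29.53 = 358°, which falls in the new moon sector.

new moon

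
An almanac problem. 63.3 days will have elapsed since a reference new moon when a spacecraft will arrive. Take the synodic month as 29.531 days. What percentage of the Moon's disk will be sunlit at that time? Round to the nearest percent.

63.3/29.531 = 2.144 lunations, so 2 complete cycles and 4.24 d into the next.
Elongation θ = 360° × 4.24/29.531 ≈ 51.7°.
Illuminated fraction = (1 − cos 51.7°)/2 = (1 − 0.620)/2 ≈ 0.190, so 19%.

19%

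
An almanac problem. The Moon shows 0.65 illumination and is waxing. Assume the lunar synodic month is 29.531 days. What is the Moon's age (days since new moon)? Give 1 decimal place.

8.8 days

cos θ = 1 − 2f = -0.300, giving a principal value of 107.5°.
Waxing ⇒ before full, so θ = 107.5°.
Age = 29.531 × 107.5°/360° ≈ 8.81 days.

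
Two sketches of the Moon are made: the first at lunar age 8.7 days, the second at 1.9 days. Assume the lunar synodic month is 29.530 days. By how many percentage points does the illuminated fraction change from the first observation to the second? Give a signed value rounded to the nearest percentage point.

-60 percentage points

First observation: θ = 360°·8.7/29.530 = 106.1°, so f = 0.638.
Second observation: θ = 23.2°, f = 0.040.
Δf = 0.040 − 0.638 = -0.598, i.e. -60 pp.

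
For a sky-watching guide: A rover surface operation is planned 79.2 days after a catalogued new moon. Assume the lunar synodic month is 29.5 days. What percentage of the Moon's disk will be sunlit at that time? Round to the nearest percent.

Reduce mod P: 79.2 − 2×29.5 = 20.20 d into the current lunation.
Phase angle: θ = 360°·(20.20 d)/(29.5 d) = 246.5°.
With cos θ = (-0.399), the lit fraction is (1 − (-0.399))/2 ≈ 0.699, so 70%.

70%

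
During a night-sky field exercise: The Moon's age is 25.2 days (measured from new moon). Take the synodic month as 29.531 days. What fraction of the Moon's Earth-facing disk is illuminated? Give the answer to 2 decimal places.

The Moon has covered 25.2/29.531 of its cycle, so θ ≈ 360° × 25.2/29.531 = 307.2°.
With cos θ = 0.605, the lit fraction is (1 − 0.605)/2 ≈ 0.198.

0.20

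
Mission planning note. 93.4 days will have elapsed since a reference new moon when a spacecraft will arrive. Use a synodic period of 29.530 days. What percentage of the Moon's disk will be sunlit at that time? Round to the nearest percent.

Reduce mod P: 93.4 − 3×29.530 = 4.81 d into the current lunation.
The Moon has covered 4.81/29.530 of its cycle, so θ ≈ 360° × 4.81/29.530 = 58.6°.
Illuminated fraction = (1 − cos 58.6°)/2 = (1 − 0.520)/2 ≈ 0.240, so 24%.

24%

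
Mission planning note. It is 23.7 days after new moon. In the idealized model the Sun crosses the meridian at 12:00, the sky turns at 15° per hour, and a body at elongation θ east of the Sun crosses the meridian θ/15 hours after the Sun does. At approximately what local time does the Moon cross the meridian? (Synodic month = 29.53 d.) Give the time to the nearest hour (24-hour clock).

07:00

The Moon has covered 23.7/29.53 of its cycle, so θ ≈ 360° × 23.7/29.53 = 288.9°.
At 15° of sky rotation per hour, 288.9° corresponds to a 19.26 h lag.
12:00 + 19.26 h ≈ 07:16 → 07:00 to the nearest hour.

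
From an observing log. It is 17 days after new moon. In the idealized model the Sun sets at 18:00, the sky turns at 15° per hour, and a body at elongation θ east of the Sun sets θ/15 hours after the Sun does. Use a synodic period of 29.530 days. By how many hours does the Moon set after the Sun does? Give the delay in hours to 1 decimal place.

Elongation θ = 360° × 17/29.530 ≈ 207.2°.
At 15° of sky rotation per hour, 207.2° corresponds to a 13.82 h lag.
So the Moon sets 13.82 h after the Sun.

13.8 h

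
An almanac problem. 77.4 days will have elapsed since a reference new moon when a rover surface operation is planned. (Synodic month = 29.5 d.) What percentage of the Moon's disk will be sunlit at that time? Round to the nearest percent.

77.4/29.5 = 2.624 lunations, so 2 complete cycles and 18.40 d into the next.
The Moon has covered 18.40/29.5 of its cycle, so θ ≈ 360° × 18.40/29.5 = 224.5°.
With cos θ = (-0.713), the lit fraction is (1 − (-0.713))/2 ≈ 0.856, so 86%.

86%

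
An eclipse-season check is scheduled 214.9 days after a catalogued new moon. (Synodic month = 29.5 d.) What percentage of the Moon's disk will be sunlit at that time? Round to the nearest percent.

61%

Reduce mod P: 214.9 − 7×29.5 = 8.40 d into the current lunation.
Phase angle: θ = 360°·(8.40 d)/(29.5 d) = 102.5°.
Illuminated fraction = (1 − cos 102.5°)/2 = (1 − (-0.217))/2 ≈ 0.608, so 61%.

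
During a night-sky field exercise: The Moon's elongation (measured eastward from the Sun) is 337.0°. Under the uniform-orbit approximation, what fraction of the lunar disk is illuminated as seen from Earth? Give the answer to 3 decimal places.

0.040

cos 337.0° = 0.921, so f = (1 − 0.921)/2 = 0.040.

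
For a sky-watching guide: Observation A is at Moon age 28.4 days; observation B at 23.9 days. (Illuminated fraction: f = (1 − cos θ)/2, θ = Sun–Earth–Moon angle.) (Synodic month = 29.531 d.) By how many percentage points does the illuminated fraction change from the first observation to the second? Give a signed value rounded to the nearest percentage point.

θ₁ = 360° × 28.4/29.531 = 346.2°, f₁ = (1 − cos θ₁)/2 = 0.014.
θ₂ = 360° × 23.9/29.531 = 291.4°, f₂ = (1 − cos θ₂)/2 = 0.318.
Change = f₂ − f₁ = +0.304 → +30 percentage points.

+30 pp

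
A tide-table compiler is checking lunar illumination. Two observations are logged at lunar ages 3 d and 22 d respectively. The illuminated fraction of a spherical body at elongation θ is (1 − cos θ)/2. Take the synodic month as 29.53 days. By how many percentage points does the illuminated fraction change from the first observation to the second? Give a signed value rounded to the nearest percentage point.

θ₁ = 360° × 3/29.53 = 36.6°, f₁ = (1 − cos θ₁)/2 = 0.098.
θ₂ = 360° × 22/29.53 = 268.2°, f₂ = (1 − cos θ₂)/2 = 0.516.
Change = f₂ − f₁ = +0.417 → +42 percentage points.

+42 pp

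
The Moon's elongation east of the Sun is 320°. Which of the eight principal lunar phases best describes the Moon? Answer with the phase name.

waning crescent

320° lies in the waning crescent sector of the 8-phase cycle.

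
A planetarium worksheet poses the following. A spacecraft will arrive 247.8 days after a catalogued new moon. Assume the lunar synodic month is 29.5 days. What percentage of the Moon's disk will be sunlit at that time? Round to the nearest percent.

247.8/29.5 = 8.400 lunations, so 8 complete cycles and 11.80 d into the next.
Elongation θ = 360° × 11.80/29.5 ≈ 144.0°.
With cos θ = (-0.809), the lit fraction is (1 − (-0.809))/2 ≈ 0.905, so 90%.

90%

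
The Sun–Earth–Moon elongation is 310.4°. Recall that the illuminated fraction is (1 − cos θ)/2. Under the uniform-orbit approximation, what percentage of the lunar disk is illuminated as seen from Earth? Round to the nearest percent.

f = (1 − cos 310.4°)/2 = (1 − 0.648)/2 ≈ 0.176, i.e. 18%.

18%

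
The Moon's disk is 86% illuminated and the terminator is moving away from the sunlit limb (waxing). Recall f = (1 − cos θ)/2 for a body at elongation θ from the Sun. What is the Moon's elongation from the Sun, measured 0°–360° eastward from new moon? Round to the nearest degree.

136°

From f = (1 − cos θ)/2: cos θ = 1 − 2×0.86 = -0.720; arccos → 136.1°.
The Moon is waxing (0°–180°), so θ = 136.1° directly.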